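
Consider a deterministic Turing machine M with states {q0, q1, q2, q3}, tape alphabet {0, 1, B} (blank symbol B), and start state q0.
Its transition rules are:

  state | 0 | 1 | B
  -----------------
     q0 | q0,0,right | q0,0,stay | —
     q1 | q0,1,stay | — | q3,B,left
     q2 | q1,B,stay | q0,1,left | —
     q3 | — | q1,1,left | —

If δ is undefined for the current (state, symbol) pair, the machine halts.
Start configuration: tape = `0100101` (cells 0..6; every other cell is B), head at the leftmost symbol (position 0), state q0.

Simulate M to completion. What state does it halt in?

q0 | [0]100101B   read 0 → write 0, move right, go to q0
q0 | 0[1]00101B   read 1 → write 0, move stay, go to q0
q0 | 0[0]00101B   read 0 → write 0, move right, go to q0
q0 | 00[0]0101B   read 0 → write 0, move right, go to q0
q0 | 000[0]101B   read 0 → write 0, move right, go to q0
q0 | 0000[1]01B   read 1 → write 0, move stay, go to q0
q0 | 0000[0]01B   read 0 → write 0, move right, go to q0
q0 | 00000[0]1B   read 0 → write 0, move right, go to q0
q0 | 000000[1]B   read 1 → write 0, move stay, go to q0
q0 | 000000[0]B   read 0 → write 0, move right, go to q0
q0 | 0000000[B]
No transition is defined for (q0, B); M halts in state q0.

q0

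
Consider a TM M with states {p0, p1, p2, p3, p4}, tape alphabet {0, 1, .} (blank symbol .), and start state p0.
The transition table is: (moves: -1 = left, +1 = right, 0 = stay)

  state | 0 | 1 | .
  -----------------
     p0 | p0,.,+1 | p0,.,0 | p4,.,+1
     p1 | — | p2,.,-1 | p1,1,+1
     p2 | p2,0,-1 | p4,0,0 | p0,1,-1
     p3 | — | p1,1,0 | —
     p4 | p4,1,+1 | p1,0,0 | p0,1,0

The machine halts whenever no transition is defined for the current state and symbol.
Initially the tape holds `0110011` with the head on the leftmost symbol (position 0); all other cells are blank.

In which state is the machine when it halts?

p1

state=p0 head=0 tape=[0]110011   (p0,0)→(p0,.,+1)
state=p0 head=1 tape=.[1]10011   (p0,1)→(p0,.,0)
state=p0 head=1 tape=.[.]10011   (p0,.)→(p4,.,+1)
state=p4 head=2 tape=..[1]0011   (p4,1)→(p1,0,0)
state=p1 head=2 tape=..[0]0011
No transition is defined for (p1, 0); M halts in state p1.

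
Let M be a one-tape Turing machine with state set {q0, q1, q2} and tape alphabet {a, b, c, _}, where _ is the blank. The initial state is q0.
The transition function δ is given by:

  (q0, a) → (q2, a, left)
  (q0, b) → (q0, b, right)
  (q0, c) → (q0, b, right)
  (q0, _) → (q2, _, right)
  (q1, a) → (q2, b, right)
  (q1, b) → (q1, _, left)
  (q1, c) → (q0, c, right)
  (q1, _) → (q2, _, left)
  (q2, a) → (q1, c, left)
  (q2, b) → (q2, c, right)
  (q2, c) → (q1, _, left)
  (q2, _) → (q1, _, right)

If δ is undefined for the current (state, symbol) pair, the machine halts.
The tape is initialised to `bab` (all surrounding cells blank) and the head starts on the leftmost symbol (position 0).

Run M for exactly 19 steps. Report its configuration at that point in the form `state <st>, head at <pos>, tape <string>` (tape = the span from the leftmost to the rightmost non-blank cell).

state q1, head at 5, tape cbb

state=q0 head=0 tape=[b]ab___   (q0,b)→(q0,b,right)
state=q0 head=1 tape=b[a]b___   (q0,a)→(q2,a,left)
state=q2 head=0 tape=[b]ab___   (q2,b)→(q2,c,right)
state=q2 head=1 tape=c[a]b___   (q2,a)→(q1,c,left)
state=q1 head=0 tape=[c]cb___   (q1,c)→(q0,c,right)
state=q0 head=1 tape=c[c]b___   (q0,c)→(q0,b,right)
state=q0 head=2 tape=cb[b]___   (q0,b)→(q0,b,right)
state=q0 head=3 tape=cbb[_]__   (q0,_)→(q2,_,right)
state=q2 head=4 tape=cbb_[_]_   (q2,_)→(q1,_,right)
state=q1 head=5 tape=cbb__[_]   (q1,_)→(q2,_,left)
state=q2 head=4 tape=cbb_[_]_   (q2,_)→(q1,_,right)
state=q1 head=5 tape=cbb__[_]   (q1,_)→(q2,_,left)
state=q2 head=4 tape=cbb_[_]_   (q2,_)→(q1,_,right)
state=q1 head=5 tape=cbb__[_]   (q1,_)→(q2,_,left)
state=q2 head=4 tape=cbb_[_]_   (q2,_)→(q1,_,right)
state=q1 head=5 tape=cbb__[_]   (q1,_)→(q2,_,left)
state=q2 head=4 tape=cbb_[_]_   (q2,_)→(q1,_,right)
state=q1 head=5 tape=cbb__[_]   (q1,_)→(q2,_,left)
state=q2 head=4 tape=cbb_[_]_   (q2,_)→(q1,_,right)
state=q1 head=5 tape=cbb__[_]
After 19 steps: state q1, head at 5, tape cbb.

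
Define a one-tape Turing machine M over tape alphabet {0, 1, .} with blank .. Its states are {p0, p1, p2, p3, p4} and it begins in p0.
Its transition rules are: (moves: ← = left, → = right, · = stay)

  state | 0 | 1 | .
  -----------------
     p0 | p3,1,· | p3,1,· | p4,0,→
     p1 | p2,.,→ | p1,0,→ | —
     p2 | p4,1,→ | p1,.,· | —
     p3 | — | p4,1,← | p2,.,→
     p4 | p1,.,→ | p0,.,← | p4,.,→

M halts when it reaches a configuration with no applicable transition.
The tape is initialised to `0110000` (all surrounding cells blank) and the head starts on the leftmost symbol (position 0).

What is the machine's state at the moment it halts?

state=p0 head=0 tape=.[0]110000.   (p0,0)→(p3,1,·)
state=p3 head=0 tape=.[1]110000.   (p3,1)→(p4,1,←)
state=p4 head=-1 tape=[.]1110000.   (p4,.)→(p4,.,→)
state=p4 head=0 tape=.[1]110000.   (p4,1)→(p0,.,←)
state=p0 head=-1 tape=[.].110000.   (p0,.)→(p4,0,→)
state=p4 head=0 tape=0[.]110000.   (p4,.)→(p4,.,→)
state=p4 head=1 tape=0.[1]10000.   (p4,1)→(p0,.,←)
state=p0 head=0 tape=0[.].10000.   (p0,.)→(p4,0,→)
state=p4 head=1 tape=00[.]10000.   (p4,.)→(p4,.,→)
state=p4 head=2 tape=00.[1]0000.   (p4,1)→(p0,.,←)
state=p0 head=1 tape=00[.].0000.   (p0,.)→(p4,0,→)
state=p4 head=2 tape=000[.]0000.   (p4,.)→(p4,.,→)
state=p4 head=3 tape=000.[0]000.   (p4,0)→(p1,.,→)
state=p1 head=4 tape=000..[0]00.   (p1,0)→(p2,.,→)
state=p2 head=5 tape=000...[0]0.   (p2,0)→(p4,1,→)
state=p4 head=6 tape=000...1[0].   (p4,0)→(p1,.,→)
state=p1 head=7 tape=000...1.[.]
No transition is defined for (p1, .); M halts in state p1.

p1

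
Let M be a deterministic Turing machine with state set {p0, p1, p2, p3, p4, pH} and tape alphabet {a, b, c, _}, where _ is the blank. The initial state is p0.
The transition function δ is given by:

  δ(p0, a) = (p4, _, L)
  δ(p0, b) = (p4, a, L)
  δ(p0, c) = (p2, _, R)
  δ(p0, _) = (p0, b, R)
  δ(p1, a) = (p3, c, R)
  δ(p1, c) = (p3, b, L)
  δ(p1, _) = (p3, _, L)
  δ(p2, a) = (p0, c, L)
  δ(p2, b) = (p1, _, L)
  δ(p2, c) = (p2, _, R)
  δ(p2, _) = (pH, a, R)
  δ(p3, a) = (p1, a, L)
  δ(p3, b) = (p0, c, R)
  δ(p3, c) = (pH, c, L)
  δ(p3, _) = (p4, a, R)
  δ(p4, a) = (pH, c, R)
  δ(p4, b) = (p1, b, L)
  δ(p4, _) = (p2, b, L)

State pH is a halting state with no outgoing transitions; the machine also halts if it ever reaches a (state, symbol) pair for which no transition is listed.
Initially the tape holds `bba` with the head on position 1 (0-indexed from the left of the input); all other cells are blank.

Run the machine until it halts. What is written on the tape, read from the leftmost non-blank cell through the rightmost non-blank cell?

cbbaaa

p0 | ___b[b]a   read b → write a, move L, go to p4
p4 | ___[b]aa   read b → write b, move L, go to p1
p1 | __[_]baa   read _ → write _, move L, go to p3
p3 | _[_]_baa   read _ → write a, move R, go to p4
p4 | _a[_]baa   read _ → write b, move L, go to p2
p2 | _[a]bbaa   read a → write c, move L, go to p0
p0 | [_]cbbaa   read _ → write b, move R, go to p0
p0 | b[c]bbaa   read c → write _, move R, go to p2
p2 | b_[b]baa   read b → write _, move L, go to p1
p1 | b[_]_baa   read _ → write _, move L, go to p3
p3 | [b]__baa   read b → write c, move R, go to p0
p0 | c[_]_baa   read _ → write b, move R, go to p0
p0 | cb[_]baa   read _ → write b, move R, go to p0
p0 | cbb[b]aa   read b → write a, move L, go to p4
p4 | cb[b]aaa   read b → write b, move L, go to p1
p1 | c[b]baaa
The non-blank tape span at halt is cbbaaa.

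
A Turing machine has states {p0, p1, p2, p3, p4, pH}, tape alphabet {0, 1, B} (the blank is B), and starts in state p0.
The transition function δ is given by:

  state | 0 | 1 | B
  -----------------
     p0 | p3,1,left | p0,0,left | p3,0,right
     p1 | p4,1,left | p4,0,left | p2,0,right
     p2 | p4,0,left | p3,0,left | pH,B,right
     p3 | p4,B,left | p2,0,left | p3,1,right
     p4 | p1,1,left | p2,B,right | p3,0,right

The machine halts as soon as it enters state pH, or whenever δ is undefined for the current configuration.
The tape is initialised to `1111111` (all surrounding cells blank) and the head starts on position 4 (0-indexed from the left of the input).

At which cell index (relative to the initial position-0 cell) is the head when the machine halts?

0

p0 | BBB1111[1]11   read 1 → write 0, move left, go to p0
p0 | BBB111[1]011   read 1 → write 0, move left, go to p0
p0 | BBB11[1]0011   read 1 → write 0, move left, go to p0
p0 | BBB1[1]00011   read 1 → write 0, move left, go to p0
p0 | BBB[1]000011   read 1 → write 0, move left, go to p0
p0 | BB[B]0000011   read B → write 0, move right, go to p3
p3 | BB0[0]000011   read 0 → write B, move left, go to p4
p4 | BB[0]B000011   read 0 → write 1, move left, go to p1
p1 | B[B]1B000011   read B → write 0, move right, go to p2
p2 | B0[1]B000011   read 1 → write 0, move left, go to p3
p3 | B[0]0B000011   read 0 → write B, move left, go to p4
p4 | [B]B0B000011   read B → write 0, move right, go to p3
p3 | 0[B]0B000011   read B → write 1, move right, go to p3
p3 | 01[0]B000011   read 0 → write B, move left, go to p4
p4 | 0[1]BB000011   read 1 → write B, move right, go to p2
p2 | 0B[B]B000011   read B → write B, move right, go to pH
pH | 0BB[B]000011
At halt the head is at cell 0.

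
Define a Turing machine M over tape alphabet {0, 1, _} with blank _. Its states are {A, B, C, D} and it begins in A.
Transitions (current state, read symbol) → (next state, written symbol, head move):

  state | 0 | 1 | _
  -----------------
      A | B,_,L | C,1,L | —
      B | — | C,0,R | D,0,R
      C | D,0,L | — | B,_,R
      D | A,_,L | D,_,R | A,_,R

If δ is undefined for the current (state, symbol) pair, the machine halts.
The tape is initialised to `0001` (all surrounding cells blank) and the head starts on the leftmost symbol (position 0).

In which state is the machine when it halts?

A | _[0]001____   read 0 → write _, move L, go to B
B | [_]_001____   read _ → write 0, move R, go to D
D | 0[_]001____   read _ → write _, move R, go to A
A | 0_[0]01____   read 0 → write _, move L, go to B
B | 0[_]_01____   read _ → write 0, move R, go to D
D | 00[_]01____   read _ → write _, move R, go to A
A | 00_[0]1____   read 0 → write _, move L, go to B
B | 00[_]_1____   read _ → write 0, move R, go to D
D | 000[_]1____   read _ → write _, move R, go to A
A | 000_[1]____   read 1 → write 1, move L, go to C
C | 000[_]1____   read _ → write _, move R, go to B
B | 000_[1]____   read 1 → write 0, move R, go to C
C | 000_0[_]___   read _ → write _, move R, go to B
B | 000_0_[_]__   read _ → write 0, move R, go to D
D | 000_0_0[_]_   read _ → write _, move R, go to A
A | 000_0_0_[_]
No transition is defined for (A, _); M halts in state A.

A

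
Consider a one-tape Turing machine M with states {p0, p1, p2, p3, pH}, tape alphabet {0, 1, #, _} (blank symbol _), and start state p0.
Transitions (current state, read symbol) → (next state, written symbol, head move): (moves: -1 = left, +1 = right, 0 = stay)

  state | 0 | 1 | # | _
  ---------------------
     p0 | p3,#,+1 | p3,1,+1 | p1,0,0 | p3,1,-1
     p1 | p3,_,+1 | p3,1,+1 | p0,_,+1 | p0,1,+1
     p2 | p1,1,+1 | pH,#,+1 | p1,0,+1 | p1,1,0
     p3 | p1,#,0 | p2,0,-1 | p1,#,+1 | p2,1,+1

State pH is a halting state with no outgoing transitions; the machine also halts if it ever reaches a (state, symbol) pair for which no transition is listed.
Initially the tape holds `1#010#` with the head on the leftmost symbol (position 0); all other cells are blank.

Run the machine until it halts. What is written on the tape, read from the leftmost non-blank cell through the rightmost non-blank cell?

state=p0 head=0 tape=[1]#010#____   (p0,1)→(p3,1,+1)
state=p3 head=1 tape=1[#]010#____   (p3,#)→(p1,#,+1)
state=p1 head=2 tape=1#[0]10#____   (p1,0)→(p3,_,+1)
state=p3 head=3 tape=1#_[1]0#____   (p3,1)→(p2,0,-1)
state=p2 head=2 tape=1#[_]00#____   (p2,_)→(p1,1,0)
state=p1 head=2 tape=1#[1]00#____   (p1,1)→(p3,1,+1)
state=p3 head=3 tape=1#1[0]0#____   (p3,0)→(p1,#,0)
state=p1 head=3 tape=1#1[#]0#____   (p1,#)→(p0,_,+1)
state=p0 head=4 tape=1#1_[0]#____   (p0,0)→(p3,#,+1)
state=p3 head=5 tape=1#1_#[#]____   (p3,#)→(p1,#,+1)
state=p1 head=6 tape=1#1_##[_]___   (p1,_)→(p0,1,+1)
state=p0 head=7 tape=1#1_##1[_]__   (p0,_)→(p3,1,-1)
state=p3 head=6 tape=1#1_##[1]1__   (p3,1)→(p2,0,-1)
state=p2 head=5 tape=1#1_#[#]01__   (p2,#)→(p1,0,+1)
state=p1 head=6 tape=1#1_#0[0]1__   (p1,0)→(p3,_,+1)
state=p3 head=7 tape=1#1_#0_[1]__   (p3,1)→(p2,0,-1)
state=p2 head=6 tape=1#1_#0[_]0__   (p2,_)→(p1,1,0)
state=p1 head=6 tape=1#1_#0[1]0__   (p1,1)→(p3,1,+1)
state=p3 head=7 tape=1#1_#01[0]__   (p3,0)→(p1,#,0)
state=p1 head=7 tape=1#1_#01[#]__   (p1,#)→(p0,_,+1)
state=p0 head=8 tape=1#1_#01_[_]_   (p0,_)→(p3,1,-1)
state=p3 head=7 tape=1#1_#01[_]1_   (p3,_)→(p2,1,+1)
state=p2 head=8 tape=1#1_#011[1]_   (p2,1)→(pH,#,+1)
state=pH head=9 tape=1#1_#011#[_]
The non-blank tape span at halt is 1#1_#011#.

1#1_#011#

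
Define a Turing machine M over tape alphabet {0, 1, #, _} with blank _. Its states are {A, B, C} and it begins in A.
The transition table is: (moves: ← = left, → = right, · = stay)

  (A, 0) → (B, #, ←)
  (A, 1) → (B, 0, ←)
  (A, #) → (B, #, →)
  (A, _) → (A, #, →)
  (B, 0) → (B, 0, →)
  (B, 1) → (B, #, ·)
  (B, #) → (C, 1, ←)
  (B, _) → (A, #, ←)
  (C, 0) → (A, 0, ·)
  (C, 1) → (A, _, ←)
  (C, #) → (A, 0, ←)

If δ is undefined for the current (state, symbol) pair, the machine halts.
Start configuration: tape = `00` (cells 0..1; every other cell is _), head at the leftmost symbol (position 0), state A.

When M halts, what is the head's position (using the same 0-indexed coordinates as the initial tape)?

A | ___[0]0   read 0 → write #, move ←, go to B
B | __[_]#0   read _ → write #, move ←, go to A
A | _[_]##0   read _ → write #, move →, go to A
A | _#[#]#0   read # → write #, move →, go to B
B | _##[#]0   read # → write 1, move ←, go to C
C | _#[#]10   read # → write 0, move ←, go to A
A | _[#]010   read # → write #, move →, go to B
B | _#[0]10   read 0 → write 0, move →, go to B
B | _#0[1]0   read 1 → write #, move ·, go to B
B | _#0[#]0   read # → write 1, move ←, go to C
C | _#[0]10   read 0 → write 0, move ·, go to A
A | _#[0]10   read 0 → write #, move ←, go to B
B | _[#]#10   read # → write 1, move ←, go to C
C | [_]1#10
At halt the head is at cell -3.

-3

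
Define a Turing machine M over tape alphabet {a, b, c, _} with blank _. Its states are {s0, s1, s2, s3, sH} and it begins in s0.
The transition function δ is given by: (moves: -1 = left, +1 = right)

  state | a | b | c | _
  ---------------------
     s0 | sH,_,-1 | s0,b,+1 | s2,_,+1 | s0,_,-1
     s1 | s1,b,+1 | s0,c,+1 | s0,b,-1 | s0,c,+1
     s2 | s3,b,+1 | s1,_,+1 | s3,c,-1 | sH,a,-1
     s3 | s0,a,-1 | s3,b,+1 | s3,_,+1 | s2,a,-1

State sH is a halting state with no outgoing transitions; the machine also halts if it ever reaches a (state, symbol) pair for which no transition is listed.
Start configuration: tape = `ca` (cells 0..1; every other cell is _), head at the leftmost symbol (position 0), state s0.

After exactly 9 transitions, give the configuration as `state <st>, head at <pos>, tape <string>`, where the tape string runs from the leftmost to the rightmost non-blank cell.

state sH, head at 3, tape b_a

s0 | [c]a___   read c → write _, move +1, go to s2
s2 | _[a]___   read a → write b, move +1, go to s3
s3 | _b[_]__   read _ → write a, move -1, go to s2
s2 | _[b]a__   read b → write _, move +1, go to s1
s1 | __[a]__   read a → write b, move +1, go to s1
s1 | __b[_]_   read _ → write c, move +1, go to s0
s0 | __bc[_]   read _ → write _, move -1, go to s0
s0 | __b[c]_   read c → write _, move +1, go to s2
s2 | __b_[_]   read _ → write a, move -1, go to sH
sH | __b[_]a
After 9 steps: state sH, head at 3, tape b_a.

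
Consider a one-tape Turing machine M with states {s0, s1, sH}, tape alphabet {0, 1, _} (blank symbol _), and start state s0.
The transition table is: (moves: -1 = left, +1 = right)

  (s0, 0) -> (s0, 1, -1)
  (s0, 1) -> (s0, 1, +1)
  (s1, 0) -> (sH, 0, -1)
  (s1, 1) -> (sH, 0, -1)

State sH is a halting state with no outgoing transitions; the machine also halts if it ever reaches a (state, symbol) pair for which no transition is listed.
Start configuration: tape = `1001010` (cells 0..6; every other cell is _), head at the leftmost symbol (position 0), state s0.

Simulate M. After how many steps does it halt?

15

state=s0 head=0 tape=[1]001010_   (s0,1)→(s0,1,+1)
state=s0 head=1 tape=1[0]01010_   (s0,0)→(s0,1,-1)
state=s0 head=0 tape=[1]101010_   (s0,1)→(s0,1,+1)
state=s0 head=1 tape=1[1]01010_   (s0,1)→(s0,1,+1)
state=s0 head=2 tape=11[0]1010_   (s0,0)→(s0,1,-1)
state=s0 head=1 tape=1[1]11010_   (s0,1)→(s0,1,+1)
state=s0 head=2 tape=11[1]1010_   (s0,1)→(s0,1,+1)
state=s0 head=3 tape=111[1]010_   (s0,1)→(s0,1,+1)
state=s0 head=4 tape=1111[0]10_   (s0,0)→(s0,1,-1)
state=s0 head=3 tape=111[1]110_   (s0,1)→(s0,1,+1)
state=s0 head=4 tape=1111[1]10_   (s0,1)→(s0,1,+1)
state=s0 head=5 tape=11111[1]0_   (s0,1)→(s0,1,+1)
state=s0 head=6 tape=111111[0]_   (s0,0)→(s0,1,-1)
state=s0 head=5 tape=11111[1]1_   (s0,1)→(s0,1,+1)
state=s0 head=6 tape=111111[1]_   (s0,1)→(s0,1,+1)
state=s0 head=7 tape=1111111[_]
M halts after 15 transitions.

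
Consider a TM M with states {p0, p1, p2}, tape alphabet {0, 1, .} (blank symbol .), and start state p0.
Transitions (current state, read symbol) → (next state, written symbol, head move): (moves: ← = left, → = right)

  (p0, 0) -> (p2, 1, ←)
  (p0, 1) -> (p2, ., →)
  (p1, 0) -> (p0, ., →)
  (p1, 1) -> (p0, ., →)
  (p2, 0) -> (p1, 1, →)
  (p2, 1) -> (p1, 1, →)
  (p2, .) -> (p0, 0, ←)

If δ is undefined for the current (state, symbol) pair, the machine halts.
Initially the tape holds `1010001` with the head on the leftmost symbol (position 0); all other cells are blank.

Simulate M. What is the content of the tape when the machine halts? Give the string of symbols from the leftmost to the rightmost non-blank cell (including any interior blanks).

state=p0 head=0 tape=[1]010001.   (p0,1)→(p2,.,→)
state=p2 head=1 tape=.[0]10001.   (p2,0)→(p1,1,→)
state=p1 head=2 tape=.1[1]0001.   (p1,1)→(p0,.,→)
state=p0 head=3 tape=.1.[0]001.   (p0,0)→(p2,1,←)
state=p2 head=2 tape=.1[.]1001.   (p2,.)→(p0,0,←)
state=p0 head=1 tape=.[1]01001.   (p0,1)→(p2,.,→)
state=p2 head=2 tape=..[0]1001.   (p2,0)→(p1,1,→)
state=p1 head=3 tape=..1[1]001.   (p1,1)→(p0,.,→)
state=p0 head=4 tape=..1.[0]01.   (p0,0)→(p2,1,←)
state=p2 head=3 tape=..1[.]101.   (p2,.)→(p0,0,←)
state=p0 head=2 tape=..[1]0101.   (p0,1)→(p2,.,→)
state=p2 head=3 tape=...[0]101.   (p2,0)→(p1,1,→)
state=p1 head=4 tape=...1[1]01.   (p1,1)→(p0,.,→)
state=p0 head=5 tape=...1.[0]1.   (p0,0)→(p2,1,←)
state=p2 head=4 tape=...1[.]11.   (p2,.)→(p0,0,←)
state=p0 head=3 tape=...[1]011.   (p0,1)→(p2,.,→)
state=p2 head=4 tape=....[0]11.   (p2,0)→(p1,1,→)
state=p1 head=5 tape=....1[1]1.   (p1,1)→(p0,.,→)
state=p0 head=6 tape=....1.[1].   (p0,1)→(p2,.,→)
state=p2 head=7 tape=....1..[.]   (p2,.)→(p0,0,←)
state=p0 head=6 tape=....1.[.]0
The non-blank tape span at halt is 1..0.

1..0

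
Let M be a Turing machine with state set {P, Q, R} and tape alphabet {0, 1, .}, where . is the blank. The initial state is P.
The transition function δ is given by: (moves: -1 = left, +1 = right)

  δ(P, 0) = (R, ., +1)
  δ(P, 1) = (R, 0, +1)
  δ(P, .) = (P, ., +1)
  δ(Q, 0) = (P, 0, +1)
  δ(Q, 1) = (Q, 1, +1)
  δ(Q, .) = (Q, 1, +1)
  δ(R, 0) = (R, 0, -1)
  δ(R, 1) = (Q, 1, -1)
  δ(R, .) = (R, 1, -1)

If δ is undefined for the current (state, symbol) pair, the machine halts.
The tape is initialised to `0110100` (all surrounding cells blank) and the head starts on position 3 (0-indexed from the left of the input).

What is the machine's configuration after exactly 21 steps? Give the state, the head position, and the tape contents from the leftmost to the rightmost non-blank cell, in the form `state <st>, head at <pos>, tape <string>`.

state R, head at 4, tape 011110001

P | 011[0]100..   read 0 → write ., move +1, go to R
R | 011.[1]00..   read 1 → write 1, move -1, go to Q
Q | 011[.]100..   read . → write 1, move +1, go to Q
Q | 0111[1]00..   read 1 → write 1, move +1, go to Q
Q | 01111[0]0..   read 0 → write 0, move +1, go to P
P | 011110[0]..   read 0 → write ., move +1, go to R
R | 011110.[.].   read . → write 1, move -1, go to R
R | 011110[.]1.   read . → write 1, move -1, go to R
R | 01111[0]11.   read 0 → write 0, move -1, go to R
R | 0111[1]011.   read 1 → write 1, move -1, go to Q
Q | 011[1]1011.   read 1 → write 1, move +1, go to Q
Q | 0111[1]011.   read 1 → write 1, move +1, go to Q
Q | 01111[0]11.   read 0 → write 0, move +1, go to P
P | 011110[1]1.   read 1 → write 0, move +1, go to R
R | 0111100[1].   read 1 → write 1, move -1, go to Q
Q | 011110[0]1.   read 0 → write 0, move +1, go to P
P | 0111100[1].   read 1 → write 0, move +1, go to R
R | 01111000[.]   read . → write 1, move -1, go to R
R | 0111100[0]1   read 0 → write 0, move -1, go to R
R | 011110[0]01   read 0 → write 0, move -1, go to R
R | 01111[0]001   read 0 → write 0, move -1, go to R
R | 0111[1]0001
After 21 steps: state R, head at 4, tape 011110001.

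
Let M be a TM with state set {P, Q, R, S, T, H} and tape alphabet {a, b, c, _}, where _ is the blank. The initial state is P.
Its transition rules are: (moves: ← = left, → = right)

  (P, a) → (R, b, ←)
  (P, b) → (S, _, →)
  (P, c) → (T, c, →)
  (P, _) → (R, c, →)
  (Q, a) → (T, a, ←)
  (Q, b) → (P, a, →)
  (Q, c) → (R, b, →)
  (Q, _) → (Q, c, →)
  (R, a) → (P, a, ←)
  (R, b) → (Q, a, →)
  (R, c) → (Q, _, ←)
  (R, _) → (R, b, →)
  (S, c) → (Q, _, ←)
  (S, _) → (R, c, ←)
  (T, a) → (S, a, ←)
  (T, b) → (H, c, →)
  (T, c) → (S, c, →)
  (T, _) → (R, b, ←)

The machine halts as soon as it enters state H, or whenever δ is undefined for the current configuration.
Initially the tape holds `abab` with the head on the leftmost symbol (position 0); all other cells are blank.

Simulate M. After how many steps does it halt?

state=P head=0 tape=__[a]bab   (P,a)→(R,b,←)
state=R head=-1 tape=_[_]bbab   (R,_)→(R,b,→)
state=R head=0 tape=_b[b]bab   (R,b)→(Q,a,→)
state=Q head=1 tape=_ba[b]ab   (Q,b)→(P,a,→)
state=P head=2 tape=_baa[a]b   (P,a)→(R,b,←)
state=R head=1 tape=_ba[a]bb   (R,a)→(P,a,←)
state=P head=0 tape=_b[a]abb   (P,a)→(R,b,←)
state=R head=-1 tape=_[b]babb   (R,b)→(Q,a,→)
state=Q head=0 tape=_a[b]abb   (Q,b)→(P,a,→)
state=P head=1 tape=_aa[a]bb   (P,a)→(R,b,←)
state=R head=0 tape=_a[a]bbb   (R,a)→(P,a,←)
state=P head=-1 tape=_[a]abbb   (P,a)→(R,b,←)
state=R head=-2 tape=[_]babbb   (R,_)→(R,b,→)
state=R head=-1 tape=b[b]abbb   (R,b)→(Q,a,→)
state=Q head=0 tape=ba[a]bbb   (Q,a)→(T,a,←)
state=T head=-1 tape=b[a]abbb   (T,a)→(S,a,←)
state=S head=-2 tape=[b]aabbb
M halts after 16 transitions.

16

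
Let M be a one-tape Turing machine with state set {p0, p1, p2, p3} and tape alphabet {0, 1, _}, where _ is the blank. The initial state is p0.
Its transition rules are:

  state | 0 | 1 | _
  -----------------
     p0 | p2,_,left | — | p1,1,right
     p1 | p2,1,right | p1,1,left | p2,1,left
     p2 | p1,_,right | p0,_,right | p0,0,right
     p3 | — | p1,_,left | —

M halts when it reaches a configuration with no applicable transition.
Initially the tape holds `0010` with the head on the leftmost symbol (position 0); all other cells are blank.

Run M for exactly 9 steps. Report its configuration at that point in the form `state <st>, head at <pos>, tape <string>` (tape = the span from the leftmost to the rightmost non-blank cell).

state p2, head at 3, tape 011011

state=p0 head=0 tape=_[0]010_   (p0,0)→(p2,_,left)
state=p2 head=-1 tape=[_]_010_   (p2,_)→(p0,0,right)
state=p0 head=0 tape=0[_]010_   (p0,_)→(p1,1,right)
state=p1 head=1 tape=01[0]10_   (p1,0)→(p2,1,right)
state=p2 head=2 tape=011[1]0_   (p2,1)→(p0,_,right)
state=p0 head=3 tape=011_[0]_   (p0,0)→(p2,_,left)
state=p2 head=2 tape=011[_]__   (p2,_)→(p0,0,right)
state=p0 head=3 tape=0110[_]_   (p0,_)→(p1,1,right)
state=p1 head=4 tape=01101[_]   (p1,_)→(p2,1,left)
state=p2 head=3 tape=0110[1]1
After 9 steps: state p2, head at 3, tape 011011.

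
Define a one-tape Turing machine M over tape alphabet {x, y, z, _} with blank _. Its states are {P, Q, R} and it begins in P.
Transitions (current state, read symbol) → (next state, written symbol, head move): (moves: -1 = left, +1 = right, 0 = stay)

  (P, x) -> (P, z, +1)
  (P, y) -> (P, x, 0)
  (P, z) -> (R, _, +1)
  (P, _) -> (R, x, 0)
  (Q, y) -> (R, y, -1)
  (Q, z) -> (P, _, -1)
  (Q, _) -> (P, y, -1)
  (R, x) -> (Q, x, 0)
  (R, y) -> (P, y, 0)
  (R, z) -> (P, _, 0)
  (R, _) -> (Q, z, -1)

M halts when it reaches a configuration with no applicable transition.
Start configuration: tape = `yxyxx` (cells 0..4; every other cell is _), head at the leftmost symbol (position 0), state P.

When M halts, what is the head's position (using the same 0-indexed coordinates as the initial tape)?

state=P head=0 tape=[y]xyxx_   (P,y)→(P,x,0)
state=P head=0 tape=[x]xyxx_   (P,x)→(P,z,+1)
state=P head=1 tape=z[x]yxx_   (P,x)→(P,z,+1)
state=P head=2 tape=zz[y]xx_   (P,y)→(P,x,0)
state=P head=2 tape=zz[x]xx_   (P,x)→(P,z,+1)
state=P head=3 tape=zzz[x]x_   (P,x)→(P,z,+1)
state=P head=4 tape=zzzz[x]_   (P,x)→(P,z,+1)
state=P head=5 tape=zzzzz[_]   (P,_)→(R,x,0)
state=R head=5 tape=zzzzz[x]   (R,x)→(Q,x,0)
state=Q head=5 tape=zzzzz[x]
At halt the head is at cell 5.

5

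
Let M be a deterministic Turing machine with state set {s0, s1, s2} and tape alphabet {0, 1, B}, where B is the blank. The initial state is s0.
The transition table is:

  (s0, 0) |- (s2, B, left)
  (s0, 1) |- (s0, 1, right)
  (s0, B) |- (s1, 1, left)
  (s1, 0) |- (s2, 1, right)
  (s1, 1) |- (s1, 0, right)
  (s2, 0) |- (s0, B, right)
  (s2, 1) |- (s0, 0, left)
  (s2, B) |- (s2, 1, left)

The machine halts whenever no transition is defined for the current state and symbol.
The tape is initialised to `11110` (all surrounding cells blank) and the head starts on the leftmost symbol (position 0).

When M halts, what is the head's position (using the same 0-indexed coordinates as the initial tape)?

state=s0 head=0 tape=BB[1]1110   (s0,1)→(s0,1,right)
state=s0 head=1 tape=BB1[1]110   (s0,1)→(s0,1,right)
state=s0 head=2 tape=BB11[1]10   (s0,1)→(s0,1,right)
state=s0 head=3 tape=BB111[1]0   (s0,1)→(s0,1,right)
state=s0 head=4 tape=BB1111[0]   (s0,0)→(s2,B,left)
state=s2 head=3 tape=BB111[1]B   (s2,1)→(s0,0,left)
state=s0 head=2 tape=BB11[1]0B   (s0,1)→(s0,1,right)
state=s0 head=3 tape=BB111[0]B   (s0,0)→(s2,B,left)
state=s2 head=2 tape=BB11[1]BB   (s2,1)→(s0,0,left)
state=s0 head=1 tape=BB1[1]0BB   (s0,1)→(s0,1,right)
state=s0 head=2 tape=BB11[0]BB   (s0,0)→(s2,B,left)
state=s2 head=1 tape=BB1[1]BBB   (s2,1)→(s0,0,left)
state=s0 head=0 tape=BB[1]0BBB   (s0,1)→(s0,1,right)
state=s0 head=1 tape=BB1[0]BBB   (s0,0)→(s2,B,left)
state=s2 head=0 tape=BB[1]BBBB   (s2,1)→(s0,0,left)
state=s0 head=-1 tape=B[B]0BBBB   (s0,B)→(s1,1,left)
state=s1 head=-2 tape=[B]10BBBB
At halt the head is at cell -2.

-2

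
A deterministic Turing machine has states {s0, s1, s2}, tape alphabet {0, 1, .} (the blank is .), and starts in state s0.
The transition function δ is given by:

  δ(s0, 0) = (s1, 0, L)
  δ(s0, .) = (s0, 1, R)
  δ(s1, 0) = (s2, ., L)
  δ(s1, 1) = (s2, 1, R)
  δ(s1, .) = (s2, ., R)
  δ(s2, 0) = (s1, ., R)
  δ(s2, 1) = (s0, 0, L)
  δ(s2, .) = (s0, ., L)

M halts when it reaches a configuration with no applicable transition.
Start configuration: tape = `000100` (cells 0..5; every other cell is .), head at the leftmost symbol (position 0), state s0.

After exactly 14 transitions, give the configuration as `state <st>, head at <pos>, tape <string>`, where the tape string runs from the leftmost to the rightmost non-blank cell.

s0 | .[0]00100   read 0 → write 0, move L, go to s1
s1 | [.]000100   read . → write ., move R, go to s2
s2 | .[0]00100   read 0 → write ., move R, go to s1
s1 | ..[0]0100   read 0 → write ., move L, go to s2
s2 | .[.].0100   read . → write ., move L, go to s0
s0 | [.]..0100   read . → write 1, move R, go to s0
s0 | 1[.].0100   read . → write 1, move R, go to s0
s0 | 11[.]0100   read . → write 1, move R, go to s0
s0 | 111[0]100   read 0 → write 0, move L, go to s1
s1 | 11[1]0100   read 1 → write 1, move R, go to s2
s2 | 111[0]100   read 0 → write ., move R, go to s1
s1 | 111.[1]00   read 1 → write 1, move R, go to s2
s2 | 111.1[0]0   read 0 → write ., move R, go to s1
s1 | 111.1.[0]   read 0 → write ., move L, go to s2
s2 | 111.1[.].
After 14 steps: state s2, head at 4, tape 111.1.

state s2, head at 4, tape 111.1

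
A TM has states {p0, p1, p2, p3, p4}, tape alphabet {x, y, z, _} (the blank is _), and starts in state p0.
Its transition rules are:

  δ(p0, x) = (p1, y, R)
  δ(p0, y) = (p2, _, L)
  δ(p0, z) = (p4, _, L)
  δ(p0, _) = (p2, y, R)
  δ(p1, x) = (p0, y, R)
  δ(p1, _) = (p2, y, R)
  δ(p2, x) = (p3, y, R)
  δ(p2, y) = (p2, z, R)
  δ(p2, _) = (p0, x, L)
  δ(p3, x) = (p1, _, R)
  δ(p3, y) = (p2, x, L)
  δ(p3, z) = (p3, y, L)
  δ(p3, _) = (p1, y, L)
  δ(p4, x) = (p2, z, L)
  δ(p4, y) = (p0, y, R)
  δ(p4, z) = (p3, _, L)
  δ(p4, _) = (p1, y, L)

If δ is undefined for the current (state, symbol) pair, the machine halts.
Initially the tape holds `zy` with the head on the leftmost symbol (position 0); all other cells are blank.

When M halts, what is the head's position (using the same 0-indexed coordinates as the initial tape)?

p0 | __[z]y_   read z → write _, move L, go to p4
p4 | _[_]_y_   read _ → write y, move L, go to p1
p1 | [_]y_y_   read _ → write y, move R, go to p2
p2 | y[y]_y_   read y → write z, move R, go to p2
p2 | yz[_]y_   read _ → write x, move L, go to p0
p0 | y[z]xy_   read z → write _, move L, go to p4
p4 | [y]_xy_   read y → write y, move R, go to p0
p0 | y[_]xy_   read _ → write y, move R, go to p2
p2 | yy[x]y_   read x → write y, move R, go to p3
p3 | yyy[y]_   read y → write x, move L, go to p2
p2 | yy[y]x_   read y → write z, move R, go to p2
p2 | yyz[x]_   read x → write y, move R, go to p3
p3 | yyzy[_]   read _ → write y, move L, go to p1
p1 | yyz[y]y
At halt the head is at cell 1.

1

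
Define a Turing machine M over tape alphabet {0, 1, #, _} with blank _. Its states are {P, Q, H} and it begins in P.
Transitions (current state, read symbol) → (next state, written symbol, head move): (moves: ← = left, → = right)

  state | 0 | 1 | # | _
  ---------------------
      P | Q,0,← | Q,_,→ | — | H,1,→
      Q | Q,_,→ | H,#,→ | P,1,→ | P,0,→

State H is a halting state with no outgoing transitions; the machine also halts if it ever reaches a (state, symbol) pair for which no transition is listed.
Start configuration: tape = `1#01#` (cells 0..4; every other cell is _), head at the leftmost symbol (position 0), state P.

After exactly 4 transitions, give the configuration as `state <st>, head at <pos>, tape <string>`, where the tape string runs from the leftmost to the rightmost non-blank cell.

state H, head at 2, tape #01#

P | [1]#01#   read 1 → write _, move →, go to Q
Q | _[#]01#   read # → write 1, move →, go to P
P | _1[0]1#   read 0 → write 0, move ←, go to Q
Q | _[1]01#   read 1 → write #, move →, go to H
H | _#[0]1#
After 4 steps: state H, head at 2, tape #01#.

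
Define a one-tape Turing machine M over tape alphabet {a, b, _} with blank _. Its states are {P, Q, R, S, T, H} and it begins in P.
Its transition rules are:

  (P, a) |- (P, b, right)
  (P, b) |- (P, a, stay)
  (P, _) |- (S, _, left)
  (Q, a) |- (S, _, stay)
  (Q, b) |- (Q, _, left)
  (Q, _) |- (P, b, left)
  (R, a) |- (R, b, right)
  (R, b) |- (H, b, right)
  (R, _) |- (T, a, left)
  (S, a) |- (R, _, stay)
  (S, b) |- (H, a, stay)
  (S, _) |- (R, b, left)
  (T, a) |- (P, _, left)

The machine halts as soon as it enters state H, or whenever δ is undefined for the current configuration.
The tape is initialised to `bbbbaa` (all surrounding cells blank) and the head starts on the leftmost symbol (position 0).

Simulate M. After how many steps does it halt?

P | [b]bbbaa_   read b → write a, move stay, go to P
P | [a]bbbaa_   read a → write b, move right, go to P
P | b[b]bbaa_   read b → write a, move stay, go to P
P | b[a]bbaa_   read a → write b, move right, go to P
P | bb[b]baa_   read b → write a, move stay, go to P
P | bb[a]baa_   read a → write b, move right, go to P
P | bbb[b]aa_   read b → write a, move stay, go to P
P | bbb[a]aa_   read a → write b, move right, go to P
P | bbbb[a]a_   read a → write b, move right, go to P
P | bbbbb[a]_   read a → write b, move right, go to P
P | bbbbbb[_]   read _ → write _, move left, go to S
S | bbbbb[b]_   read b → write a, move stay, go to H
H | bbbbb[a]_
M halts after 12 transitions.

12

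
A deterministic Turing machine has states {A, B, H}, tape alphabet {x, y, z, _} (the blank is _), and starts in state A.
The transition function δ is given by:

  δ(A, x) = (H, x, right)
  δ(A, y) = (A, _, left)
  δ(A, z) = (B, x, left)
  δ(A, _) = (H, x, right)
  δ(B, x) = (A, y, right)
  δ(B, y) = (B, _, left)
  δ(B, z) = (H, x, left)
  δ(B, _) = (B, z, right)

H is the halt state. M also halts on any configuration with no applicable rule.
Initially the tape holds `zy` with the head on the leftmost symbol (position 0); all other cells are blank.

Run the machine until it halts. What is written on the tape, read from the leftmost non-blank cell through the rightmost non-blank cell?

zyx

state=A head=0 tape=__[z]y   (A,z)→(B,x,left)
state=B head=-1 tape=_[_]xy   (B,_)→(B,z,right)
state=B head=0 tape=_z[x]y   (B,x)→(A,y,right)
state=A head=1 tape=_zy[y]   (A,y)→(A,_,left)
state=A head=0 tape=_z[y]_   (A,y)→(A,_,left)
state=A head=-1 tape=_[z]__   (A,z)→(B,x,left)
state=B head=-2 tape=[_]x__   (B,_)→(B,z,right)
state=B head=-1 tape=z[x]__   (B,x)→(A,y,right)
state=A head=0 tape=zy[_]_   (A,_)→(H,x,right)
state=H head=1 tape=zyx[_]
The non-blank tape span at halt is zyx.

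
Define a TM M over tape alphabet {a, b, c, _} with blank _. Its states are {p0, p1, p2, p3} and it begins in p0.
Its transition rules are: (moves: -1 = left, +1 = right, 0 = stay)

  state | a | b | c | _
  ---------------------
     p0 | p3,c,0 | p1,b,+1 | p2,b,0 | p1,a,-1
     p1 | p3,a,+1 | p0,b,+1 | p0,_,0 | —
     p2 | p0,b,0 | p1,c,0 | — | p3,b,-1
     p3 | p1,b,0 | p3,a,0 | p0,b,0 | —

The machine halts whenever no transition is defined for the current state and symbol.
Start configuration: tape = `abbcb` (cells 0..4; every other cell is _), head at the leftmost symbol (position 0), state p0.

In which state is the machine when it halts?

p1

state=p0 head=0 tape=[a]bbcb__   (p0,a)→(p3,c,0)
state=p3 head=0 tape=[c]bbcb__   (p3,c)→(p0,b,0)
state=p0 head=0 tape=[b]bbcb__   (p0,b)→(p1,b,+1)
state=p1 head=1 tape=b[b]bcb__   (p1,b)→(p0,b,+1)
state=p0 head=2 tape=bb[b]cb__   (p0,b)→(p1,b,+1)
state=p1 head=3 tape=bbb[c]b__   (p1,c)→(p0,_,0)
state=p0 head=3 tape=bbb[_]b__   (p0,_)→(p1,a,-1)
state=p1 head=2 tape=bb[b]ab__   (p1,b)→(p0,b,+1)
state=p0 head=3 tape=bbb[a]b__   (p0,a)→(p3,c,0)
state=p3 head=3 tape=bbb[c]b__   (p3,c)→(p0,b,0)
state=p0 head=3 tape=bbb[b]b__   (p0,b)→(p1,b,+1)
state=p1 head=4 tape=bbbb[b]__   (p1,b)→(p0,b,+1)
state=p0 head=5 tape=bbbbb[_]_   (p0,_)→(p1,a,-1)
state=p1 head=4 tape=bbbb[b]a_   (p1,b)→(p0,b,+1)
state=p0 head=5 tape=bbbbb[a]_   (p0,a)→(p3,c,0)
state=p3 head=5 tape=bbbbb[c]_   (p3,c)→(p0,b,0)
state=p0 head=5 tape=bbbbb[b]_   (p0,b)→(p1,b,+1)
state=p1 head=6 tape=bbbbbb[_]
No transition is defined for (p1, _); M halts in state p1.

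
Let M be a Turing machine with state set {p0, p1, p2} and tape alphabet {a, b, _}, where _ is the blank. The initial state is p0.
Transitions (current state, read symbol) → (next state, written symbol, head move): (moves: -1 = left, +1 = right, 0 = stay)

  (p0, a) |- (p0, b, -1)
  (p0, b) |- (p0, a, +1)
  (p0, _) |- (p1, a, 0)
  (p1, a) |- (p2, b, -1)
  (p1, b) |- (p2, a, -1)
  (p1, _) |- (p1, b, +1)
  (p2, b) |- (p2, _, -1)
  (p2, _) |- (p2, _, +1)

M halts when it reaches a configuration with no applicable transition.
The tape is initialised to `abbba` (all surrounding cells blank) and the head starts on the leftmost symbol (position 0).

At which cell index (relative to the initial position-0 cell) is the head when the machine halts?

p0 | __[a]bbba   read a → write b, move -1, go to p0
p0 | _[_]bbbba   read _ → write a, move 0, go to p1
p1 | _[a]bbbba   read a → write b, move -1, go to p2
p2 | [_]bbbbba   read _ → write _, move +1, go to p2
p2 | _[b]bbbba   read b → write _, move -1, go to p2
p2 | [_]_bbbba   read _ → write _, move +1, go to p2
p2 | _[_]bbbba   read _ → write _, move +1, go to p2
p2 | __[b]bbba   read b → write _, move -1, go to p2
p2 | _[_]_bbba   read _ → write _, move +1, go to p2
p2 | __[_]bbba   read _ → write _, move +1, go to p2
p2 | ___[b]bba   read b → write _, move -1, go to p2
p2 | __[_]_bba   read _ → write _, move +1, go to p2
p2 | ___[_]bba   read _ → write _, move +1, go to p2
p2 | ____[b]ba   read b → write _, move -1, go to p2
p2 | ___[_]_ba   read _ → write _, move +1, go to p2
p2 | ____[_]ba   read _ → write _, move +1, go to p2
p2 | _____[b]a   read b → write _, move -1, go to p2
p2 | ____[_]_a   read _ → write _, move +1, go to p2
p2 | _____[_]a   read _ → write _, move +1, go to p2
p2 | ______[a]
At halt the head is at cell 4.

4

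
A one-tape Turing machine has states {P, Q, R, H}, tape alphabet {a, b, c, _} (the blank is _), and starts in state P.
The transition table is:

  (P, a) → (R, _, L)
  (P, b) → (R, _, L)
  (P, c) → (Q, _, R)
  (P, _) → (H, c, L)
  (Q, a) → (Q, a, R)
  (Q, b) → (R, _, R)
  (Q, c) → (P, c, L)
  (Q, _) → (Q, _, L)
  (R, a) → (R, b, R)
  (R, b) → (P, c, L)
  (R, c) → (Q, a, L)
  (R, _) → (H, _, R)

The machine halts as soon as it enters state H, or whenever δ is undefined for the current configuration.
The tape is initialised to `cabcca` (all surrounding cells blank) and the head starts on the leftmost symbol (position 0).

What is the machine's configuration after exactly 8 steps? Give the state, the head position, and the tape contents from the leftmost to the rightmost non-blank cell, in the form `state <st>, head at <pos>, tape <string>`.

state Q, head at 2, tape a_aca

state=P head=0 tape=[c]abcca   (P,c)→(Q,_,R)
state=Q head=1 tape=_[a]bcca   (Q,a)→(Q,a,R)
state=Q head=2 tape=_a[b]cca   (Q,b)→(R,_,R)
state=R head=3 tape=_a_[c]ca   (R,c)→(Q,a,L)
state=Q head=2 tape=_a[_]aca   (Q,_)→(Q,_,L)
state=Q head=1 tape=_[a]_aca   (Q,a)→(Q,a,R)
state=Q head=2 tape=_a[_]aca   (Q,_)→(Q,_,L)
state=Q head=1 tape=_[a]_aca   (Q,a)→(Q,a,R)
state=Q head=2 tape=_a[_]aca
After 8 steps: state Q, head at 2, tape a_aca.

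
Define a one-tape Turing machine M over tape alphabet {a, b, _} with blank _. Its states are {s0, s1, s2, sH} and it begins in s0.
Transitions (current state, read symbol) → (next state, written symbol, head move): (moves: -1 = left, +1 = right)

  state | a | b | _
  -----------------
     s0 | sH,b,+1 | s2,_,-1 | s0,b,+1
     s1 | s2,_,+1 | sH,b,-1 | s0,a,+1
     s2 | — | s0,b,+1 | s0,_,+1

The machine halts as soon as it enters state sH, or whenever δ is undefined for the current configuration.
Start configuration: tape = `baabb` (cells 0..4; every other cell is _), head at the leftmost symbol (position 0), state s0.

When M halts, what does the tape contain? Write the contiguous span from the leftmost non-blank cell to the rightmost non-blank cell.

state=s0 head=0 tape=_[b]aabb   (s0,b)→(s2,_,-1)
state=s2 head=-1 tape=[_]_aabb   (s2,_)→(s0,_,+1)
state=s0 head=0 tape=_[_]aabb   (s0,_)→(s0,b,+1)
state=s0 head=1 tape=_b[a]abb   (s0,a)→(sH,b,+1)
state=sH head=2 tape=_bb[a]bb
The non-blank tape span at halt is bbabb.

bbabb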